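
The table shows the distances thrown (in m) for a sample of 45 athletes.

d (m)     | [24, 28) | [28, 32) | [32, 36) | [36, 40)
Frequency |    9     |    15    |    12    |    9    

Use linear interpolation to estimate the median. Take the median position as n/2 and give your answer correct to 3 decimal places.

Cumulative frequencies: 9, 24, 36, 45
n = 45; position = n/2 = 22.5.
This falls in the class [28, 32): L = 28, F = 9, f = 15, h = 4.
Median ≈ 28 + ((22.5 − 9) / 15) × 4 = 31.6000

31.600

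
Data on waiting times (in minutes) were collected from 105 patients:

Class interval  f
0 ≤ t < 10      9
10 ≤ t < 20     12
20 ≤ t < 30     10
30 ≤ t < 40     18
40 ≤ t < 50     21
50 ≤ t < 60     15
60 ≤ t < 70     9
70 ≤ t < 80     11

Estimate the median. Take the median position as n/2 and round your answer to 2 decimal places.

41.67

Cumulative frequencies: 9, 21, 31, 49, 70, 85, 94, 105
n = 105; position = n/2 = 52.5.
This falls in the class 40 ≤ t < 50: L = 40, F = 49, f = 21, h = 10.
Median ≈ 40 + ((52.5 − 49) / 21) × 10 = 41.6667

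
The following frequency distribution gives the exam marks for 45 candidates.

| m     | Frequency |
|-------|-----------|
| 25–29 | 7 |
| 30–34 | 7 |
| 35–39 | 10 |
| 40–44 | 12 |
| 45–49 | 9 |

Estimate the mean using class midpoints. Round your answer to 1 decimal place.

Midpoints: 27, 32, 37, 42, 47
Σfm = 7×27 + 7×32 + 10×37 + 12×42 + 9×47 = 1710
n = Σf = 45
Mean = 1710 / 45 = 38.0000

38.0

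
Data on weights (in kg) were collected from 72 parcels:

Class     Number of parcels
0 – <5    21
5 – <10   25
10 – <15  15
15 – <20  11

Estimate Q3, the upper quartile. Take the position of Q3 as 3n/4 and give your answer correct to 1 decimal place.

12.7

Cumulative frequencies: 21, 46, 61, 72
n = 72; position = 3n/4 = 54.
This falls in the class 10 – <15: L = 10, F = 46, f = 15, h = 5.
Upper quartile ≈ 10 + ((54 − 46) / 15) × 5 = 12.6667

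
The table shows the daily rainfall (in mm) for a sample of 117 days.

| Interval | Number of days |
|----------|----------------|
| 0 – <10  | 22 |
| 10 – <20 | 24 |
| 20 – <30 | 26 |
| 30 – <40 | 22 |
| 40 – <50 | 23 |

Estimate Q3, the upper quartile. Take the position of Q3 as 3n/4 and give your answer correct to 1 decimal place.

37.2

Cumulative frequencies: 22, 46, 72, 94, 117
n = 117; position = 3n/4 = 87.75.
This falls in the class 30 – <40: L = 30, F = 72, f = 22, h = 10.
Upper quartile ≈ 30 + ((87.75 − 72) / 22) × 10 = 37.1591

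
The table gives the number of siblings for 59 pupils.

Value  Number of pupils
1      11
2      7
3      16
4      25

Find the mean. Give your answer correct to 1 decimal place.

2.9

Values: 1, 2, 3, 4
Σfx = 11×1 + 7×2 + 16×3 + 25×4 = 173
n = Σf = 59
Mean = 173 / 59 = 2.9322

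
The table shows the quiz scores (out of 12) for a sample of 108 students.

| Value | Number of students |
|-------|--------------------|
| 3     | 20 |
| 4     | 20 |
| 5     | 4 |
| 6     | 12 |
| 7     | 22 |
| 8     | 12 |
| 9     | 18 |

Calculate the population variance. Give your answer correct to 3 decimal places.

Values: 3, 4, 5, 6, 7, 8, 9
n = 108, Σfx = 644, mean = 5.9630
Σfx² = 4336
Σf(x − x̄)² = Σfx² − (Σfx)²/n = 4336 − 644²/108 = 495.8519
Population variance = 495.8519 / 108 = 4.5912

4.591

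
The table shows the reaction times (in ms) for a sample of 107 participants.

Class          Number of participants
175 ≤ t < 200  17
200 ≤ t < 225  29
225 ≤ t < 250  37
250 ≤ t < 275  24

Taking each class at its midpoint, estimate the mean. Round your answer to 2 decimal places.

228.39

Midpoints: 187.5, 212.5, 237.5, 262.5
Σfm = 17×187.5 + 29×212.5 + 37×237.5 + 24×262.5 = 24437.5
n = Σf = 107
Mean = 24437.5 / 107 = 228.3879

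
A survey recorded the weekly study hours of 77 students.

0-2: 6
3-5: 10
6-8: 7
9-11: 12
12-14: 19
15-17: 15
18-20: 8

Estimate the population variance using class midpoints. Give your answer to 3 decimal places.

28.264

Midpoints: 1, 4, 7, 10, 13, 16, 19
n = 77, Σfm = 854, mean = 11.0909
Σfm² = 11648
Σf(m − x̄)² = Σfm² − (Σfm)²/n = 11648 − 854²/77 = 2176.3636
Population variance = 2176.3636 / 77 = 28.2645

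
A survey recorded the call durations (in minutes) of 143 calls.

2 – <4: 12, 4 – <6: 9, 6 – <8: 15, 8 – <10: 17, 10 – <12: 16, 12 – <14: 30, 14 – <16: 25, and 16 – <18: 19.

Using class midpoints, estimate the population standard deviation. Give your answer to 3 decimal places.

Midpoints: 3, 5, 7, 9, 11, 13, 15, 17
n = 143, Σfm = 1603, mean = 11.2098
Σfm² = 20567
Σf(m − x̄)² = Σfm² − (Σfm)²/n = 20567 − 1603²/143 = 2597.7063
Population variance = 2597.7063 / 143 = 18.1658
Standard deviation = √18.1658 = 4.2621

4.262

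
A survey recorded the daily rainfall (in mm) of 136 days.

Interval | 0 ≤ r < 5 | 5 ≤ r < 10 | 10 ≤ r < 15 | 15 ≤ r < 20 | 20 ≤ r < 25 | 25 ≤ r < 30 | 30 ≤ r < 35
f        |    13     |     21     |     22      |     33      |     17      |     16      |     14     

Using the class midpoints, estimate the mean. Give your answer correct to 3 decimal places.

Midpoints: 2.5, 7.5, 12.5, 17.5, 22.5, 27.5, 32.5
Σfm = 13×2.5 + 21×7.5 + 22×12.5 + 33×17.5 + 17×22.5 + 16×27.5 + 14×32.5 = 2320
n = Σf = 136
Mean = 2320 / 136 = 17.0588

17.059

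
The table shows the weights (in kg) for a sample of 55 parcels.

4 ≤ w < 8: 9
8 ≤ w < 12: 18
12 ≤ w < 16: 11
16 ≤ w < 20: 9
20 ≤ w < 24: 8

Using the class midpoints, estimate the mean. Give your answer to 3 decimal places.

Midpoints: 6, 10, 14, 18, 22
Σfm = 9×6 + 18×10 + 11×14 + 9×18 + 8×22 = 726
n = Σf = 55
Mean = 726 / 55 = 13.2000

13.200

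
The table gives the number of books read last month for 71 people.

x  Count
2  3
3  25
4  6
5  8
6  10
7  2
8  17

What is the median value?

Cumulative frequencies: 3, 28, 34, 42, 52, 54, 71
n = 71, so the median is the value in position (n+1)/2 = 36.
Position 36 falls at value 5.

5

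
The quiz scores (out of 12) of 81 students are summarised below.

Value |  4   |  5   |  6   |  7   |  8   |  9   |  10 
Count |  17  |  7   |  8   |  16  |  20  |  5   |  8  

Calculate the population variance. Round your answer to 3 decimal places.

Values: 4, 5, 6, 7, 8, 9, 10
n = 81, Σfx = 548, mean = 6.7654
Σfx² = 4004
Σf(x − x̄)² = Σfx² − (Σfx)²/n = 4004 − 548²/81 = 296.5432
Population variance = 296.5432 / 81 = 3.6610

3.661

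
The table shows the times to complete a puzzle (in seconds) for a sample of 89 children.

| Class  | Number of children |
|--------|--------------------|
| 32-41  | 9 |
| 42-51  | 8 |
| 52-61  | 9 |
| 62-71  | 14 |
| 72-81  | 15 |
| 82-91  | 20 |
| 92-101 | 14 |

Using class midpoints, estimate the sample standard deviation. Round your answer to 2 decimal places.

Midpoints: 36.5, 46.5, 56.5, 66.5, 76.5, 86.5, 96.5
n = 89, Σfm = 6368.5, mean = 71.5562
Σfm² = 487730.25
Σf(m − x̄)² = Σfm² − (Σfm)²/n = 487730.25 − 6368.5²/89 = 32024.7191
Sample variance = 32024.7191 / 88 = 363.9173
Standard deviation = √363.9173 = 19.0766

19.08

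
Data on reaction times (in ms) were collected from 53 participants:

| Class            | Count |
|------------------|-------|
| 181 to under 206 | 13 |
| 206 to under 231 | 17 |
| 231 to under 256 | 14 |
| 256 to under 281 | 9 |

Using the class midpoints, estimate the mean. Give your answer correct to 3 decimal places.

227.462

Midpoints: 193.5, 218.5, 243.5, 268.5
Σfm = 13×193.5 + 17×218.5 + 14×243.5 + 9×268.5 = 12055.5
n = Σf = 53
Mean = 12055.5 / 53 = 227.4623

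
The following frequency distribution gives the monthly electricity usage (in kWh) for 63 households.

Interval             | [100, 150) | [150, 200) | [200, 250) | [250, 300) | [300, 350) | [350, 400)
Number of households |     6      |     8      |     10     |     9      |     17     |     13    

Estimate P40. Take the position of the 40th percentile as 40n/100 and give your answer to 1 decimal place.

Cumulative frequencies: 6, 14, 24, 33, 50, 63
n = 63; position = 40n/100 = 25.2.
This falls in the class [250, 300): L = 250, F = 24, f = 9, h = 50.
40th percentile ≈ 250 + ((25.2 − 24) / 9) × 50 = 256.6667

256.7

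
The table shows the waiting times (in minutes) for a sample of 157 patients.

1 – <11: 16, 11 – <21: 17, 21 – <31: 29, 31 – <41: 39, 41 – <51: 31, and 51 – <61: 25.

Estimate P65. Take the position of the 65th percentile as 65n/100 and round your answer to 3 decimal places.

Cumulative frequencies: 16, 33, 62, 101, 132, 157
n = 157; position = 65n/100 = 102.05.
This falls in the class 41 – <51: L = 41, F = 101, f = 31, h = 10.
65th percentile ≈ 41 + ((102.05 − 101) / 31) × 10 = 41.3387

41.339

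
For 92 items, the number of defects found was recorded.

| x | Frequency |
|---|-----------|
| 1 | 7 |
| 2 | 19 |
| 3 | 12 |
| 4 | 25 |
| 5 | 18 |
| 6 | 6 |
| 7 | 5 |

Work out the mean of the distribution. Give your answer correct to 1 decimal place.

Values: 1, 2, 3, 4, 5, 6, 7
Σfx = 7×1 + 19×2 + 12×3 + 25×4 + 18×5 + 6×6 + 5×7 = 342
n = Σf = 92
Mean = 342 / 92 = 3.7174

3.7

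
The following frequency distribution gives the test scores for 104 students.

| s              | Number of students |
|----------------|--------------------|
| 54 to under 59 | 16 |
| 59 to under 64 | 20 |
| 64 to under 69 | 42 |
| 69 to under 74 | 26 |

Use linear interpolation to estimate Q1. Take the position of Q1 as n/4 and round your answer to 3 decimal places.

61.500

Cumulative frequencies: 16, 36, 78, 104
n = 104; position = n/4 = 26.
This falls in the class 59 to under 64: L = 59, F = 16, f = 20, h = 5.
Lower quartile ≈ 59 + ((26 − 16) / 20) × 5 = 61.5000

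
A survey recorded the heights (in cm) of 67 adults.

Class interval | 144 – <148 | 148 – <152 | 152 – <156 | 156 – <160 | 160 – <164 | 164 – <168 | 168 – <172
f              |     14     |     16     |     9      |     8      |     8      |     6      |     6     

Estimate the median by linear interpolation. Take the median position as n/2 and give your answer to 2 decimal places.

153.56

Cumulative frequencies: 14, 30, 39, 47, 55, 61, 67
n = 67; position = n/2 = 33.5.
This falls in the class 152 – <156: L = 152, F = 30, f = 9, h = 4.
Median ≈ 152 + ((33.5 − 30) / 9) × 4 = 153.5556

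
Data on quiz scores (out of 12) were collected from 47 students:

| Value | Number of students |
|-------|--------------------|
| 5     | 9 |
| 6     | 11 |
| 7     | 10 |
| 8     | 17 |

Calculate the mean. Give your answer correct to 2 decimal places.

Values: 5, 6, 7, 8
Σfx = 9×5 + 11×6 + 10×7 + 17×8 = 317
n = Σf = 47
Mean = 317 / 47 = 6.7447

6.74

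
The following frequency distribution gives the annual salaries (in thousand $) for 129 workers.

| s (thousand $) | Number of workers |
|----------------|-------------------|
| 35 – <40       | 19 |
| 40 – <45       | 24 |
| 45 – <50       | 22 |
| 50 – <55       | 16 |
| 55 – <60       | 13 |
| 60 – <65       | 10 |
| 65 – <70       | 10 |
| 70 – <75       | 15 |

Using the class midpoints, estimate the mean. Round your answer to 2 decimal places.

Midpoints: 37.5, 42.5, 47.5, 52.5, 57.5, 62.5, 67.5, 72.5
Σfm = 19×37.5 + 24×42.5 + 22×47.5 + 16×52.5 + 13×57.5 + 10×62.5 + 10×67.5 + 15×72.5 = 6752.5
n = Σf = 129
Mean = 6752.5 / 129 = 52.3450

52.34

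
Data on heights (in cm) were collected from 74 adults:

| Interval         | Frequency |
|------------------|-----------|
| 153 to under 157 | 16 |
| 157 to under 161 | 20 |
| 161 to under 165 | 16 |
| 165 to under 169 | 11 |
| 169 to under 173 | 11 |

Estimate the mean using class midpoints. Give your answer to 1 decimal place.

Midpoints: 155, 159, 163, 167, 171
Σfm = 16×155 + 20×159 + 16×163 + 11×167 + 11×171 = 11986
n = Σf = 74
Mean = 11986 / 74 = 161.9730

162.0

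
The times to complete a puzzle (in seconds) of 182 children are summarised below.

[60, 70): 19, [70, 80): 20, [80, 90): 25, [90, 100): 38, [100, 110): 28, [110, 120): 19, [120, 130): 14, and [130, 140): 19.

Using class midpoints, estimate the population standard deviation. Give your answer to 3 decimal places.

20.819

Midpoints: 65, 75, 85, 95, 105, 115, 125, 135
n = 182, Σfm = 17910, mean = 98.4066
Σfm² = 1841350
Σf(m − x̄)² = Σfm² − (Σfm)²/n = 1841350 − 17910²/182 = 78887.9121
Population variance = 78887.9121 / 182 = 433.4501
Standard deviation = √433.4501 = 20.8195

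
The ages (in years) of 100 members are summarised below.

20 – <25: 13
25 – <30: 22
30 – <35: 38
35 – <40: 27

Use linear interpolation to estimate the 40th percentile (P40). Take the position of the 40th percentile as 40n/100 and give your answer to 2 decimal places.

Cumulative frequencies: 13, 35, 73, 100
n = 100; position = 40n/100 = 40.
This falls in the class 30 – <35: L = 30, F = 35, f = 38, h = 5.
40th percentile ≈ 30 + ((40 − 35) / 38) × 5 = 30.6579

30.66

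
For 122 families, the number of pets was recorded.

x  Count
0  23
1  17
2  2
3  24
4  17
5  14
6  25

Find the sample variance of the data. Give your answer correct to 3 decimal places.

Values: 0, 1, 2, 3, 4, 5, 6
n = 122, Σfx = 381, mean = 3.1230
Σfx² = 1763
Σf(x − x̄)² = Σfx² − (Σfx)²/n = 1763 − 381²/122 = 573.1557
Sample variance = 573.1557 / 121 = 4.7368

4.737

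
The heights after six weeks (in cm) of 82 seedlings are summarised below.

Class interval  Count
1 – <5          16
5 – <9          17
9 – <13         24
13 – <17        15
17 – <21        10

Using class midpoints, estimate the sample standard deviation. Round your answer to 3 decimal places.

Midpoints: 3, 7, 11, 15, 19
n = 82, Σfm = 846, mean = 10.3171
Σfm² = 10866
Σf(m − x̄)² = Σfm² − (Σfm)²/n = 10866 − 846²/82 = 2137.7561
Sample variance = 2137.7561 / 81 = 26.3921
Standard deviation = √26.3921 = 5.1373

5.137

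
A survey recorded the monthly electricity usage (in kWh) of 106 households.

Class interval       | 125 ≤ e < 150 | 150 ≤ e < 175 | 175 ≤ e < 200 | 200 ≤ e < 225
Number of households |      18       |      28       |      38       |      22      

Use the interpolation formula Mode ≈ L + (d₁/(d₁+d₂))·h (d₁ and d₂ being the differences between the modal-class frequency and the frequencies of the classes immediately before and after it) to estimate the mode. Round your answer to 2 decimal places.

Modal class: 175 ≤ e < 200 (highest frequency 38).
d₁ = 38 − 28 = 10, d₂ = 38 − 22 = 16
Mode ≈ 175 + (10/(10+16)) × 25 = 175 + 9.6154 = 184.6154

184.62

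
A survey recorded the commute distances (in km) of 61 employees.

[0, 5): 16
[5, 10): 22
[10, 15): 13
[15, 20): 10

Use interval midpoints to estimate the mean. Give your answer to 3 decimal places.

Midpoints: 2.5, 7.5, 12.5, 17.5
Σfm = 16×2.5 + 22×7.5 + 13×12.5 + 10×17.5 = 542.5
n = Σf = 61
Mean = 542.5 / 61 = 8.8934

8.893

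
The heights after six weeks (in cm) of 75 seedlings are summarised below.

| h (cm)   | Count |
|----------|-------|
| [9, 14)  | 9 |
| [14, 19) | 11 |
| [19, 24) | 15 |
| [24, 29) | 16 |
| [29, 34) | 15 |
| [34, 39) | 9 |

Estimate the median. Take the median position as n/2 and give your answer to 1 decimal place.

Cumulative frequencies: 9, 20, 35, 51, 66, 75
n = 75; position = n/2 = 37.5.
This falls in the class [24, 29): L = 24, F = 35, f = 16, h = 5.
Median ≈ 24 + ((37.5 − 35) / 16) × 5 = 24.7812

24.8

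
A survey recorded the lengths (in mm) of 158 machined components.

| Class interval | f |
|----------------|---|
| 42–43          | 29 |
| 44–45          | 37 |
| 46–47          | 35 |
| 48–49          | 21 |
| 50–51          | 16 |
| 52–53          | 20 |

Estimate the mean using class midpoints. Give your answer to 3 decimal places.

Midpoints: 42.5, 44.5, 46.5, 48.5, 50.5, 52.5
Σfm = 29×42.5 + 37×44.5 + 35×46.5 + 21×48.5 + 16×50.5 + 20×52.5 = 7383
n = Σf = 158
Mean = 7383 / 158 = 46.7278

46.728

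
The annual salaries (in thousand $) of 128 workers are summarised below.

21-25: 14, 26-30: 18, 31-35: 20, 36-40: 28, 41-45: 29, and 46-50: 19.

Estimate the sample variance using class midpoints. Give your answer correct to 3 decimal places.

Midpoints: 23, 28, 33, 38, 43, 48
n = 128, Σfm = 4709, mean = 36.7891
Σfm² = 181127
Σf(m − x̄)² = Σfm² − (Σfm)²/n = 181127 − 4709²/128 = 7887.3047
Sample variance = 7887.3047 / 127 = 62.1048

62.105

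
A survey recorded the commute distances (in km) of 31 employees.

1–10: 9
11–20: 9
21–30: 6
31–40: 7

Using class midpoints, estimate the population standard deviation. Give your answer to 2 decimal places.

11.23

Midpoints: 5.5, 15.5, 25.5, 35.5
n = 31, Σfm = 590.5, mean = 19.0484
Σfm² = 15157.75
Σf(m − x̄)² = Σfm² − (Σfm)²/n = 15157.75 − 590.5²/31 = 3909.6774
Population variance = 3909.6774 / 31 = 126.1186
Standard deviation = √126.1186 = 11.2303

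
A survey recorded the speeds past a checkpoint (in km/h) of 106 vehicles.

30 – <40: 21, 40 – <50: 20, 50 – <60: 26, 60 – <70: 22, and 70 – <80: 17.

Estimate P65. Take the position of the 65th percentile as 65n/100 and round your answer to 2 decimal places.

Cumulative frequencies: 21, 41, 67, 89, 106
n = 106; position = 65n/100 = 68.9.
This falls in the class 60 – <70: L = 60, F = 67, f = 22, h = 10.
65th percentile ≈ 60 + ((68.9 − 67) / 22) × 10 = 60.8636

60.86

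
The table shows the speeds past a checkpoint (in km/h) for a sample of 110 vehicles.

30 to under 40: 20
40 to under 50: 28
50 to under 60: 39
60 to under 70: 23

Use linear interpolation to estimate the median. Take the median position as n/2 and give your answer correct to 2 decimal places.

Cumulative frequencies: 20, 48, 87, 110
n = 110; position = n/2 = 55.
This falls in the class 50 to under 60: L = 50, F = 48, f = 39, h = 10.
Median ≈ 50 + ((55 − 48) / 39) × 10 = 51.7949

51.79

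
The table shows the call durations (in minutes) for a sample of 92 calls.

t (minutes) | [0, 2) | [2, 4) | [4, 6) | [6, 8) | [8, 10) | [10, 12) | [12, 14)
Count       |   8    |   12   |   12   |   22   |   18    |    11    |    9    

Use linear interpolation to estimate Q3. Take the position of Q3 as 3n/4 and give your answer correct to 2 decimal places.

9.67

Cumulative frequencies: 8, 20, 32, 54, 72, 83, 92
n = 92; position = 3n/4 = 69.
This falls in the class [8, 10): L = 8, F = 54, f = 18, h = 2.
Upper quartile ≈ 8 + ((69 − 54) / 18) × 2 = 9.6667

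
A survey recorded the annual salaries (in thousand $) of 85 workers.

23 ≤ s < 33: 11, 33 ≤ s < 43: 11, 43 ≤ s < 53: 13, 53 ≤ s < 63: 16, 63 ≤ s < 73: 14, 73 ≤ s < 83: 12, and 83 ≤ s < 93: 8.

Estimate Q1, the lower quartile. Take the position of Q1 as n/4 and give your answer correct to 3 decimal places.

Cumulative frequencies: 11, 22, 35, 51, 65, 77, 85
n = 85; position = n/4 = 21.25.
This falls in the class 33 ≤ s < 43: L = 33, F = 11, f = 11, h = 10.
Lower quartile ≈ 33 + ((21.25 − 11) / 11) × 10 = 42.3182

42.318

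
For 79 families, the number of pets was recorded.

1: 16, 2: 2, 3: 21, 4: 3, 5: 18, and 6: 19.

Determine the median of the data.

4

Cumulative frequencies: 16, 18, 39, 42, 60, 79
n = 79, so the median is the value in position (n+1)/2 = 40.
Position 40 falls at value 4.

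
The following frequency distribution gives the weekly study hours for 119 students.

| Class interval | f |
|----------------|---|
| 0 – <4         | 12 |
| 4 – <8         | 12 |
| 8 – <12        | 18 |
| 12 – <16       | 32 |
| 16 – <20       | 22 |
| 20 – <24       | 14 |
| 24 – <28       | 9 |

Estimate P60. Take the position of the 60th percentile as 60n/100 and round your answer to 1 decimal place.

Cumulative frequencies: 12, 24, 42, 74, 96, 110, 119
n = 119; position = 60n/100 = 71.4.
This falls in the class 12 – <16: L = 12, F = 42, f = 32, h = 4.
60th percentile ≈ 12 + ((71.4 − 42) / 32) × 4 = 15.6750

15.7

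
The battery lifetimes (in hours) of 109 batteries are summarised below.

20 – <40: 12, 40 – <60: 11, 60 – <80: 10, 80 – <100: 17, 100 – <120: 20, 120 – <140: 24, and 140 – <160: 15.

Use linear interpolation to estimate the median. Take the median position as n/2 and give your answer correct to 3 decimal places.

104.500

Cumulative frequencies: 12, 23, 33, 50, 70, 94, 109
n = 109; position = n/2 = 54.5.
This falls in the class 100 – <120: L = 100, F = 50, f = 20, h = 20.
Median ≈ 100 + ((54.5 − 50) / 20) × 20 = 104.5000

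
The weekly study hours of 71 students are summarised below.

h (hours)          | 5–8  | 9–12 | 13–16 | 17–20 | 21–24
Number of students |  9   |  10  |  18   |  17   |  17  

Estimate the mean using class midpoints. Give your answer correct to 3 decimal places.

15.796

Midpoints: 6.5, 10.5, 14.5, 18.5, 22.5
Σfm = 9×6.5 + 10×10.5 + 18×14.5 + 17×18.5 + 17×22.5 = 1121.5
n = Σf = 71
Mean = 1121.5 / 71 = 15.7958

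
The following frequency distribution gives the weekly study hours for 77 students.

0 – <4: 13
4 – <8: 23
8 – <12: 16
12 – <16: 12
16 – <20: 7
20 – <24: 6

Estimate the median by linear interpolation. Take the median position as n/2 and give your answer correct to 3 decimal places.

8.625

Cumulative frequencies: 13, 36, 52, 64, 71, 77
n = 77; position = n/2 = 38.5.
This falls in the class 8 – <12: L = 8, F = 36, f = 16, h = 4.
Median ≈ 8 + ((38.5 − 36) / 16) × 4 = 8.6250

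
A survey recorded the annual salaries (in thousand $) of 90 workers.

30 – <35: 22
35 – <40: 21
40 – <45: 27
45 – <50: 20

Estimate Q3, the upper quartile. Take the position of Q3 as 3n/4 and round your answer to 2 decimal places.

Cumulative frequencies: 22, 43, 70, 90
n = 90; position = 3n/4 = 67.5.
This falls in the class 40 – <45: L = 40, F = 43, f = 27, h = 5.
Upper quartile ≈ 40 + ((67.5 − 43) / 27) × 5 = 44.5370

44.54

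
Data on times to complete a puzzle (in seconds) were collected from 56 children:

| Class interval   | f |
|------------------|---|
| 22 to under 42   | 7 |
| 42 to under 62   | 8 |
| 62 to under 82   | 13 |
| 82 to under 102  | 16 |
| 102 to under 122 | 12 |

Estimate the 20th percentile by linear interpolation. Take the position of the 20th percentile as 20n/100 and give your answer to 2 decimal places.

Cumulative frequencies: 7, 15, 28, 44, 56
n = 56; position = 20n/100 = 11.2.
This falls in the class 42 to under 62: L = 42, F = 7, f = 8, h = 20.
20th percentile ≈ 42 + ((11.2 − 7) / 8) × 20 = 52.5000

52.50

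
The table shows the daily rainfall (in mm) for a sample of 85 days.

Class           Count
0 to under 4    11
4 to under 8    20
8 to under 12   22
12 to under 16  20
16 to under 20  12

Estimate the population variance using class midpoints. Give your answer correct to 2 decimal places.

24.84

Midpoints: 2, 6, 10, 14, 18
n = 85, Σfm = 858, mean = 10.0941
Σfm² = 10772
Σf(m − x̄)² = Σfm² − (Σfm)²/n = 10772 − 858²/85 = 2111.2471
Population variance = 2111.2471 / 85 = 24.8382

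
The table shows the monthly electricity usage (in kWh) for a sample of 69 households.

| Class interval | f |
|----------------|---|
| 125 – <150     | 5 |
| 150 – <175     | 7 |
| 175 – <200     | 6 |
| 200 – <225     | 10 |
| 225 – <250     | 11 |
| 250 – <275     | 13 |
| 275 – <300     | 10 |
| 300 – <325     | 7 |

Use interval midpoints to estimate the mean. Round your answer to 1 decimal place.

234.2

Midpoints: 137.5, 162.5, 187.5, 212.5, 237.5, 262.5, 287.5, 312.5
Σfm = 5×137.5 + 7×162.5 + 6×187.5 + 10×212.5 + 11×237.5 + 13×262.5 + 10×287.5 + 7×312.5 = 16162.5
n = Σf = 69
Mean = 16162.5 / 69 = 234.2391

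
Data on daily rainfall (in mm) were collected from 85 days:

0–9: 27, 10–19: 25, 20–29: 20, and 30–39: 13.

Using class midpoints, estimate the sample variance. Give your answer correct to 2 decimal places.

112.80

Midpoints: 4.5, 14.5, 24.5, 34.5
n = 85, Σfm = 1422.5, mean = 16.7353
Σfm² = 33281.25
Σf(m − x̄)² = Σfm² − (Σfm)²/n = 33281.25 − 1422.5²/85 = 9475.2941
Sample variance = 9475.2941 / 84 = 112.8011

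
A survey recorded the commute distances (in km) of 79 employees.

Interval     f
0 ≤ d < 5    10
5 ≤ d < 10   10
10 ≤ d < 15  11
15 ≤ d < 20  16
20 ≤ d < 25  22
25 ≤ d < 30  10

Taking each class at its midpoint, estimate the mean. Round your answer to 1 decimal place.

Midpoints: 2.5, 7.5, 12.5, 17.5, 22.5, 27.5
Σfm = 10×2.5 + 10×7.5 + 11×12.5 + 16×17.5 + 22×22.5 + 10×27.5 = 1287.5
n = Σf = 79
Mean = 1287.5 / 79 = 16.2975

16.3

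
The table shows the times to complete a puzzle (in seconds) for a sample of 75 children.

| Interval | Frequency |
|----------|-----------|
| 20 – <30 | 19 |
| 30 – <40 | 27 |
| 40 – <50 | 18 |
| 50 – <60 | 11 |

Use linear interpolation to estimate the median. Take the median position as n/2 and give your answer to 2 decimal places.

Cumulative frequencies: 19, 46, 64, 75
n = 75; position = n/2 = 37.5.
This falls in the class 30 – <40: L = 30, F = 19, f = 27, h = 10.
Median ≈ 30 + ((37.5 − 19) / 27) × 10 = 36.8519

36.85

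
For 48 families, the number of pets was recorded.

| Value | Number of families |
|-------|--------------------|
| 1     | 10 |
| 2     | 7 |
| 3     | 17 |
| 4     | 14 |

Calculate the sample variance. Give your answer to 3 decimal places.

1.223

Values: 1, 2, 3, 4
n = 48, Σfx = 131, mean = 2.7292
Σfx² = 415
Σf(x − x̄)² = Σfx² − (Σfx)²/n = 415 − 131²/48 = 57.4792
Sample variance = 57.4792 / 47 = 1.2230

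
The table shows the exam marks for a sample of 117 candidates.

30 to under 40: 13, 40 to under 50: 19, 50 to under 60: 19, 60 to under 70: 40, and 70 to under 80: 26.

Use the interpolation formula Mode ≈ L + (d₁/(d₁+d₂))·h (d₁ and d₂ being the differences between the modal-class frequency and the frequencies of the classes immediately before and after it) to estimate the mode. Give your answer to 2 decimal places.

66.00

Modal class: 60 to under 70 (highest frequency 40).
d₁ = 40 − 19 = 21, d₂ = 40 − 26 = 14
Mode ≈ 60 + (21/(21+14)) × 10 = 60 + 6.0000 = 66.0000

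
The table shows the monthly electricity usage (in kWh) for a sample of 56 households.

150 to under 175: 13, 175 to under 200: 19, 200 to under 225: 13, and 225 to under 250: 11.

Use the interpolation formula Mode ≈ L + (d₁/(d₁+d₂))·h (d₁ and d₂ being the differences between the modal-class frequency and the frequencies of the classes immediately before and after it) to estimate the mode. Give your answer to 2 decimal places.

Modal class: 175 to under 200 (highest frequency 19).
d₁ = 19 − 13 = 6, d₂ = 19 − 13 = 6
Mode ≈ 175 + (6/(6+6)) × 25 = 175 + 12.5000 = 187.5000

187.50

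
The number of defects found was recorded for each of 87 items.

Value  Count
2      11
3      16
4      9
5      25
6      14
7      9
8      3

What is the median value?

Cumulative frequencies: 11, 27, 36, 61, 75, 84, 87
n = 87, so the median is the value in position (n+1)/2 = 44.
Position 44 falls at value 5.

5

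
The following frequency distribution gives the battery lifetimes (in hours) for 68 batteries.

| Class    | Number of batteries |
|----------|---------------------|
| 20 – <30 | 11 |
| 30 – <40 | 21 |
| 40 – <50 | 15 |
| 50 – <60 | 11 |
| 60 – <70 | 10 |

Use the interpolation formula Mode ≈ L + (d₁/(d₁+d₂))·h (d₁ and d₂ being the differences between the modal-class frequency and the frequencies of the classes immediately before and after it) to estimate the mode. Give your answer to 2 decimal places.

Modal class: 30 – <40 (highest frequency 21).
d₁ = 21 − 11 = 10, d₂ = 21 − 15 = 6
Mode ≈ 30 + (10/(10+6)) × 10 = 30 + 6.2500 = 36.2500

36.25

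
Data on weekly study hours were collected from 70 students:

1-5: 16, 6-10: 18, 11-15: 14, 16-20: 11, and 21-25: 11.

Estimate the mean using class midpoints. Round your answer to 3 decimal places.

Midpoints: 3, 8, 13, 18, 23
Σfm = 16×3 + 18×8 + 14×13 + 11×18 + 11×23 = 825
n = Σf = 70
Mean = 825 / 70 = 11.7857

11.786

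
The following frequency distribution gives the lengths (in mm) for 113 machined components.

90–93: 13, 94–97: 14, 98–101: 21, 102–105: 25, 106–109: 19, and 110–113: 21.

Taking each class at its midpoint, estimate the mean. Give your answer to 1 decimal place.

Midpoints: 91.5, 95.5, 99.5, 103.5, 107.5, 111.5
Σfm = 13×91.5 + 14×95.5 + 21×99.5 + 25×103.5 + 19×107.5 + 21×111.5 = 11587.5
n = Σf = 113
Mean = 11587.5 / 113 = 102.5442

102.5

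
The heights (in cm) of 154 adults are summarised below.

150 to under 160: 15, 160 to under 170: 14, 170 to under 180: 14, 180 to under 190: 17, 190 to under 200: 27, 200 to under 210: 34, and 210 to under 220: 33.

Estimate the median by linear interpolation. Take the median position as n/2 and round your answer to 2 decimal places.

Cumulative frequencies: 15, 29, 43, 60, 87, 121, 154
n = 154; position = n/2 = 77.
This falls in the class 190 to under 200: L = 190, F = 60, f = 27, h = 10.
Median ≈ 190 + ((77 − 60) / 27) × 10 = 196.2963

196.30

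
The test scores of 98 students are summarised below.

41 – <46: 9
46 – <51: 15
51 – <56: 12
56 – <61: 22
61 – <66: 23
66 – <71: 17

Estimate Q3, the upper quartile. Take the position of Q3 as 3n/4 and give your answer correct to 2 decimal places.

Cumulative frequencies: 9, 24, 36, 58, 81, 98
n = 98; position = 3n/4 = 73.5.
This falls in the class 61 – <66: L = 61, F = 58, f = 23, h = 5.
Upper quartile ≈ 61 + ((73.5 − 58) / 23) × 5 = 64.3696

64.37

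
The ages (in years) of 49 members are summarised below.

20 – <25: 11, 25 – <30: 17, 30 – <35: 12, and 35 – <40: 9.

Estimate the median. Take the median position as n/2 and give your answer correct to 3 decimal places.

Cumulative frequencies: 11, 28, 40, 49
n = 49; position = n/2 = 24.5.
This falls in the class 25 – <30: L = 25, F = 11, f = 17, h = 5.
Median ≈ 25 + ((24.5 − 11) / 17) × 5 = 28.9706

28.971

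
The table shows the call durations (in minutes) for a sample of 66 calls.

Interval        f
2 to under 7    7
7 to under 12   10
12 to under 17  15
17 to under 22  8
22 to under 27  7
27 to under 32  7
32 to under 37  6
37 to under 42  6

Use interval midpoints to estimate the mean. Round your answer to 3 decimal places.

Midpoints: 4.5, 9.5, 14.5, 19.5, 24.5, 29.5, 34.5, 39.5
Σfm = 7×4.5 + 10×9.5 + 15×14.5 + 8×19.5 + 7×24.5 + 7×29.5 + 6×34.5 + 6×39.5 = 1322
n = Σf = 66
Mean = 1322 / 66 = 20.0303

20.030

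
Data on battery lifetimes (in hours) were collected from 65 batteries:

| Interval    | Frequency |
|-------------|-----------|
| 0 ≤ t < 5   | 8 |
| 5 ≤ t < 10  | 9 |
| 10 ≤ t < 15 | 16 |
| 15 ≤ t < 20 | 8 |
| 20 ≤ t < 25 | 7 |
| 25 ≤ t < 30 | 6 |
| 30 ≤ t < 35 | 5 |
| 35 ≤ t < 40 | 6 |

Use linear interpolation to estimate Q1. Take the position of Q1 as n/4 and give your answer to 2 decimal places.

Cumulative frequencies: 8, 17, 33, 41, 48, 54, 59, 65
n = 65; position = n/4 = 16.25.
This falls in the class 5 ≤ t < 10: L = 5, F = 8, f = 9, h = 5.
Lower quartile ≈ 5 + ((16.25 − 8) / 9) × 5 = 9.5833

9.58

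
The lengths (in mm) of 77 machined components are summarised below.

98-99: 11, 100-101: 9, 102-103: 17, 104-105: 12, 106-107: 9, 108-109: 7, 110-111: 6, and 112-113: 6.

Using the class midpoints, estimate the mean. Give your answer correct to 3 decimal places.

104.422

Midpoints: 98.5, 100.5, 102.5, 104.5, 106.5, 108.5, 110.5, 112.5
Σfm = 11×98.5 + 9×100.5 + 17×102.5 + 12×104.5 + 9×106.5 + 7×108.5 + 6×110.5 + 6×112.5 = 8040.5
n = Σf = 77
Mean = 8040.5 / 77 = 104.4221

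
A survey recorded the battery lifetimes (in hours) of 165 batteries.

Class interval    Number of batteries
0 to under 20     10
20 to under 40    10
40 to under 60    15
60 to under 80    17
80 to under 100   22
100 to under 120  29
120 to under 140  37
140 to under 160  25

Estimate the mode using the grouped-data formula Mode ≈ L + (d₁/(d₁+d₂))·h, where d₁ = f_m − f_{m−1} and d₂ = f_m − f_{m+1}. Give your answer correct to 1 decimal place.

128.0

Modal class: 120 to under 140 (highest frequency 37).
d₁ = 37 − 29 = 8, d₂ = 37 − 25 = 12
Mode ≈ 120 + (8/(8+12)) × 20 = 120 + 8.0000 = 128.0000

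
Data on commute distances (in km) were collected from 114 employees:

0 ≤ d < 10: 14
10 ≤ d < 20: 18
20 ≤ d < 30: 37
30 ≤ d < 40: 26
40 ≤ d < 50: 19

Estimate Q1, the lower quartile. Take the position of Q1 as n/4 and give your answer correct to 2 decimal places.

Cumulative frequencies: 14, 32, 69, 95, 114
n = 114; position = n/4 = 28.5.
This falls in the class 10 ≤ d < 20: L = 10, F = 14, f = 18, h = 10.
Lower quartile ≈ 10 + ((28.5 − 14) / 18) × 10 = 18.0556

18.06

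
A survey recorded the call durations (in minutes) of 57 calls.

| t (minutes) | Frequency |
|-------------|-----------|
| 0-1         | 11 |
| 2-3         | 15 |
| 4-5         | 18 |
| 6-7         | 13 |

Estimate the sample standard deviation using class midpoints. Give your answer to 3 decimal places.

Midpoints: 0.5, 2.5, 4.5, 6.5
n = 57, Σfm = 208.5, mean = 3.6579
Σfm² = 1010.25
Σf(m − x̄)² = Σfm² − (Σfm)²/n = 1010.25 − 208.5²/57 = 247.5789
Sample variance = 247.5789 / 56 = 4.4211
Standard deviation = √4.4211 = 2.1026

2.103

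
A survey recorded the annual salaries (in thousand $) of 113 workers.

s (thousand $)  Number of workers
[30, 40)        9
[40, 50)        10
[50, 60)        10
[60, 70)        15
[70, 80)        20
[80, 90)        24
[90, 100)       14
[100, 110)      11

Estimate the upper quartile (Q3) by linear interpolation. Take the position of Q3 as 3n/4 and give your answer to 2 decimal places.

88.65

Cumulative frequencies: 9, 19, 29, 44, 64, 88, 102, 113
n = 113; position = 3n/4 = 84.75.
This falls in the class [80, 90): L = 80, F = 64, f = 24, h = 10.
Upper quartile ≈ 80 + ((84.75 − 64) / 24) × 10 = 88.6458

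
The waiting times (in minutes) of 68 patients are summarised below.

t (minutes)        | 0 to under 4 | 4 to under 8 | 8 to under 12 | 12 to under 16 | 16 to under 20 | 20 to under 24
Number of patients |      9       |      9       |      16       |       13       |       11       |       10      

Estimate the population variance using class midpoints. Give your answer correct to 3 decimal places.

40.180

Midpoints: 2, 6, 10, 14, 18, 22
n = 68, Σfm = 832, mean = 12.2353
Σfm² = 12912
Σf(m − x̄)² = Σfm² − (Σfm)²/n = 12912 − 832²/68 = 2732.2353
Population variance = 2732.2353 / 68 = 40.1799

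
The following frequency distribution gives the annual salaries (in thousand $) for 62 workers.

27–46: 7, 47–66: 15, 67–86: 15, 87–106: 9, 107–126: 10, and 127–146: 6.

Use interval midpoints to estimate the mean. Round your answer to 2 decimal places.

82.31

Midpoints: 36.5, 56.5, 76.5, 96.5, 116.5, 136.5
Σfm = 7×36.5 + 15×56.5 + 15×76.5 + 9×96.5 + 10×116.5 + 6×136.5 = 5103
n = Σf = 62
Mean = 5103 / 62 = 82.3065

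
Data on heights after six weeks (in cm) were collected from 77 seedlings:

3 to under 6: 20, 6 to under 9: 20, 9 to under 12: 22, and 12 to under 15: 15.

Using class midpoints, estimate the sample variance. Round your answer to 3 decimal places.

10.504

Midpoints: 4.5, 7.5, 10.5, 13.5
n = 77, Σfm = 673.5, mean = 8.7468
Σfm² = 6689.25
Σf(m − x̄)² = Σfm² − (Σfm)²/n = 6689.25 − 673.5²/77 = 798.3117
Sample variance = 798.3117 / 76 = 10.5041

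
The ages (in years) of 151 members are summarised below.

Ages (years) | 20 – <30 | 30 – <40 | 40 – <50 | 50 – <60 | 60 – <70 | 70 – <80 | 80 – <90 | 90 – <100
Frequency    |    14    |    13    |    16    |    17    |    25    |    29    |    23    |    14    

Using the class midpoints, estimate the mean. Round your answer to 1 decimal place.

Midpoints: 25, 35, 45, 55, 65, 75, 85, 95
Σfm = 14×25 + 13×35 + 16×45 + 17×55 + 25×65 + 29×75 + 23×85 + 14×95 = 9545
n = Σf = 151
Mean = 9545 / 151 = 63.2119

63.2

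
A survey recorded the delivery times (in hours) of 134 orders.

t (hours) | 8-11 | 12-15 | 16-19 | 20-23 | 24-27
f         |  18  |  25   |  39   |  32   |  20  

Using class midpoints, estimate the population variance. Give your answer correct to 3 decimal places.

24.847

Midpoints: 9.5, 13.5, 17.5, 21.5, 25.5
n = 134, Σfm = 2389, mean = 17.8284
Σfm² = 45921.5
Σf(m − x̄)² = Σfm² − (Σfm)²/n = 45921.5 − 2389²/134 = 3329.5522
Population variance = 3329.5522 / 134 = 24.8474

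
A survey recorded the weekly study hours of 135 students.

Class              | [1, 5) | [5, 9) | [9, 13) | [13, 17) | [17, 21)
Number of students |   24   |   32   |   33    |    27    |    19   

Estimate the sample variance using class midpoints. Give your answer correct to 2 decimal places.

27.38

Midpoints: 3, 7, 11, 15, 19
n = 135, Σfm = 1425, mean = 10.5556
Σfm² = 18711
Σf(m − x̄)² = Σfm² − (Σfm)²/n = 18711 − 1425²/135 = 3669.3333
Sample variance = 3669.3333 / 134 = 27.3831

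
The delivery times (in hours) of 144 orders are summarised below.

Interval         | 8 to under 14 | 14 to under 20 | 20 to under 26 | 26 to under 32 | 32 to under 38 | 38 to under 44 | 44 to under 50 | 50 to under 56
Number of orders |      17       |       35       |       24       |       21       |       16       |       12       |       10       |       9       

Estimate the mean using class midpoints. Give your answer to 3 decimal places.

Midpoints: 11, 17, 23, 29, 35, 41, 47, 53
Σfm = 17×11 + 35×17 + 24×23 + 21×29 + 16×35 + 12×41 + 10×47 + 9×53 = 3942
n = Σf = 144
Mean = 3942 / 144 = 27.3750

27.375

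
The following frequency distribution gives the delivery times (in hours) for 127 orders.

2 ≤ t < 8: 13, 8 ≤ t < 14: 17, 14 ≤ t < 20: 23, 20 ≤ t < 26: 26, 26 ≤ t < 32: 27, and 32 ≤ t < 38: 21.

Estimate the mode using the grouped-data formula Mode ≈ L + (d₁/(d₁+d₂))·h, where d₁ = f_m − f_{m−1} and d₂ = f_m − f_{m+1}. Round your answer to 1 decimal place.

26.9

Modal class: 26 ≤ t < 32 (highest frequency 27).
d₁ = 27 − 26 = 1, d₂ = 27 − 21 = 6
Mode ≈ 26 + (1/(1+6)) × 6 = 26 + 0.8571 = 26.8571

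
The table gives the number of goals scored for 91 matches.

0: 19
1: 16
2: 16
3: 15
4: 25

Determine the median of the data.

Cumulative frequencies: 19, 35, 51, 66, 91
n = 91, so the median is the value in position (n+1)/2 = 46.
Position 46 falls at value 2.

2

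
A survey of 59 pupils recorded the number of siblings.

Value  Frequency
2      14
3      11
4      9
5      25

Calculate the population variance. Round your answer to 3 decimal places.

1.503

Values: 2, 3, 4, 5
n = 59, Σfx = 222, mean = 3.7627
Σfx² = 924
Σf(x − x̄)² = Σfx² − (Σfx)²/n = 924 − 222²/59 = 88.6780
Population variance = 88.6780 / 59 = 1.5030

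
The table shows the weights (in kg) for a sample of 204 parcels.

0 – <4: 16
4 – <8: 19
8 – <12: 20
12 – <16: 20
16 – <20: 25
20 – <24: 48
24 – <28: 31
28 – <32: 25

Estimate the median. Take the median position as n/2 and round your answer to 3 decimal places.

20.167

Cumulative frequencies: 16, 35, 55, 75, 100, 148, 179, 204
n = 204; position = n/2 = 102.
This falls in the class 20 – <24: L = 20, F = 100, f = 48, h = 4.
Median ≈ 20 + ((102 − 100) / 48) × 4 = 20.1667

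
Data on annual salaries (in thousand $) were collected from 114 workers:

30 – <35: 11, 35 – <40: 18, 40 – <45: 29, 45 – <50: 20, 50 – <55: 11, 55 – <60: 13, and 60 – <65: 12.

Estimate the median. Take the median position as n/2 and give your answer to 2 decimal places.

44.83

Cumulative frequencies: 11, 29, 58, 78, 89, 102, 114
n = 114; position = n/2 = 57.
This falls in the class 40 – <45: L = 40, F = 29, f = 29, h = 5.
Median ≈ 40 + ((57 − 29) / 29) × 5 = 44.8276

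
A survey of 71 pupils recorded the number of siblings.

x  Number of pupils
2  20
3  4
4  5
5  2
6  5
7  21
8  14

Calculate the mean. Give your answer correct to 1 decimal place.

5.2

Values: 2, 3, 4, 5, 6, 7, 8
Σfx = 20×2 + 4×3 + 5×4 + 2×5 + 5×6 + 21×7 + 14×8 = 371
n = Σf = 71
Mean = 371 / 71 = 5.2254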